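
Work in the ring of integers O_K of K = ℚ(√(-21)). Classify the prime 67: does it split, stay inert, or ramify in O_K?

remains prime (inert)

Since -21 ≢ 1 mod 4, the ring of integers is ℤ[√-21] with discriminant 4·(-21) = -84.
Since gcd(67, -84) = 1 the prime 67 does not ramify.
Compute (-21/67) via Euler: 46^((67-1)/2) mod 67 = 66, so (-21/67) = -1.
d is a non-residue mod p, hence 67 remains inert in O_K.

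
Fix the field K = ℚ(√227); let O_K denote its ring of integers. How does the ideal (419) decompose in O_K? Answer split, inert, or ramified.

Since 227 ≢ 1 mod 4, the ring of integers is ℤ[√227] with discriminant 4·227 = 908.
Since gcd(419, 908) = 1 the prime 419 does not ramify.
Compute (227/419) via Euler: 227^((419-1)/2) mod 419 = 418, so (227/419) = -1.
(227/419) = -1, so 419 is inert.

inert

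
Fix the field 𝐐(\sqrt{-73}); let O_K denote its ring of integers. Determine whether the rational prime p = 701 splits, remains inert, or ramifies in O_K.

Since -73 ≢ 1 mod 4, the ring of integers is ℤ[√-73] with discriminant 4·(-73) = -292.
Since gcd(701, -292) = 1 the prime 701 does not ramify.
Legendre symbol by Euler's criterion: (-73/701) ≡ (-73)^350 ≡ 700 (mod 701), i.e. (-73/701) = -1.
d is a non-residue mod p, hence 701 remains inert in O_K.

remains prime (inert)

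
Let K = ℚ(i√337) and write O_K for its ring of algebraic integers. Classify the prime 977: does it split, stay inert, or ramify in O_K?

d = -337 ≡ 3 (mod 4), so O_K = ℤ[√-337] and disc(K) = 4d = -1348.
disc(K) = -1348 is not divisible by 977; 977 is unramified.
Euler's criterion: (-337)^488 mod 977 = 976. Thus (-337|977) = -1.
(-337/977) = -1, so 977 is inert.

remains prime (inert)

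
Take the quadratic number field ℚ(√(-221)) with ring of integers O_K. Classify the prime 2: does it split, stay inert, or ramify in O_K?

-221 mod 4 = 3, hence disc K = 4·(-221) = -884 and O_K = ℤ[√-221].
Ramification test: 2 | -884. The prime 2 ramifies in K.

ramifies in O_K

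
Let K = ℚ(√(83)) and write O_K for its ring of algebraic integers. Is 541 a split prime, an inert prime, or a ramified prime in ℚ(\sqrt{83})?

Since 83 ≢ 1 mod 4, the ring of integers is ℤ[√83] with discriminant 4·83 = 332.
disc(K) = 332 is not divisible by 541; 541 is unramified.
Legendre symbol by Euler's criterion: (83/541) ≡ 83^270 ≡ 540 (mod 541), i.e. (83/541) = -1.
(83/541) = -1, so 541 is inert.

p is inert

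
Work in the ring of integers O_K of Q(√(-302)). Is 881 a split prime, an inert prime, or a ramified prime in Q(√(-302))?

Since -302 ≢ 1 mod 4, the ring of integers is ℤ[√-302] with discriminant 4·(-302) = -1208.
Since gcd(881, -1208) = 1 the prime 881 does not ramify.
(-302/881) = 579^440 mod 881 = 880, giving Legendre symbol -1.
(-302/881) = -1, so 881 is inert.

p is inert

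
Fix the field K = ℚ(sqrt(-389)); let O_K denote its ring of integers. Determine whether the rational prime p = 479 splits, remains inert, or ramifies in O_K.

split

d = -389 ≡ 3 (mod 4), so O_K = ℤ[√-389] and disc(K) = 4d = -1556.
disc(K) = -1556 is not divisible by 479; 479 is unramified.
Legendre symbol by Euler's criterion: (-389/479) ≡ (-389)^239 ≡ 1 (mod 479), i.e. (-389/479) = 1.
Legendre symbol 1 ⇒ 479 is split.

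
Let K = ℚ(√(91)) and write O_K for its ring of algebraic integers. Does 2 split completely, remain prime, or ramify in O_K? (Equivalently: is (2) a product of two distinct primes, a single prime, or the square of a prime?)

ramified — (2) = 𝔭²

91 mod 4 = 3, hence disc K = 4·91 = 364 and O_K = ℤ[√91].
Ramification test: 2 | 364. The prime 2 ramifies in K.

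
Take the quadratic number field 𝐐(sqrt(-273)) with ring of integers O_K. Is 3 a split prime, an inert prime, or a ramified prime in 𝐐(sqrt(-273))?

-273 mod 4 = 3, hence disc K = 4·(-273) = -1092 and O_K = ℤ[√-273].
disc(K) = -1092 = 3·(-364), so p = 3 is ramified.

ramifies in O_K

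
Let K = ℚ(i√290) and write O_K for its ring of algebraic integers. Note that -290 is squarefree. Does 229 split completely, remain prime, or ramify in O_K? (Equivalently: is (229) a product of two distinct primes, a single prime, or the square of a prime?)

splits completely

-290 mod 4 = 2, hence disc K = 4·(-290) = -1160 and O_K = ℤ[√-290].
Since gcd(229, -1160) = 1 the prime 229 does not ramify.
Legendre symbol by Euler's criterion: (-290/229) ≡ (-290)^114 ≡ 1 (mod 229), i.e. (-290/229) = 1.
(-290/229) = 1, so 229 splits.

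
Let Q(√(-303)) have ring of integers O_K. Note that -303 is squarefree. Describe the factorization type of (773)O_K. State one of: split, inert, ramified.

-303 mod 4 = 1, hence disc K = -303 and O_K = ℤ[(1+√-303)/2].
Since gcd(773, -303) = 1 the prime 773 does not ramify.
Compute (-303/773) via Euler: 470^((773-1)/2) mod 773 = 1, so (-303/773) = 1.
d is a quadratic residue mod p, hence 773 splits in O_K.

split — (773) = 𝔭₁𝔭₂ with 𝔭₁ ≠ 𝔭₂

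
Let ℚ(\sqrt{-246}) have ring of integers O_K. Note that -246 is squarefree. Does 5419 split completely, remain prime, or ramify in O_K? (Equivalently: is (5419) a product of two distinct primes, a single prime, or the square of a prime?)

Since -246 ≢ 1 mod 4, the ring of integers is ℤ[√-246] with discriminant 4·(-246) = -984.
Since gcd(5419, -984) = 1 the prime 5419 does not ramify.
(-246/5419) = 5173^2709 mod 5419 = 1, giving Legendre symbol 1.
Legendre symbol 1 ⇒ 5419 is split.

splits completely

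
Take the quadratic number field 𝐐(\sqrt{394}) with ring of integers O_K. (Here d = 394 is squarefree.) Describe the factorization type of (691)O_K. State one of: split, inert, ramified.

d = 394 ≡ 2 (mod 4), so O_K = ℤ[√394] and disc(K) = 4d = 1576.
691 ∤ 1576, so 691 is unramified.
Compute (394/691) via Euler: 394^((691-1)/2) mod 691 = 690, so (394/691) = -1.
d is a non-residue mod p, hence 691 remains inert in O_K.

remains prime (inert)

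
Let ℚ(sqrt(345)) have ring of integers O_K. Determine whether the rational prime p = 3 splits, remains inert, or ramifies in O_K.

d = 345 ≡ 1 (mod 4), so O_K = ℤ[(1+√345)/2] and disc(K) = d = 345.
disc(K) = 345 = 3·115, so p = 3 is ramified.

ramifies in O_K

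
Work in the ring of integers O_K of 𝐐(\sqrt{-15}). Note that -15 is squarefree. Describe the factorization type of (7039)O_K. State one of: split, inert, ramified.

splits completely

d = -15 ≡ 1 (mod 4), so O_K = ℤ[(1+√-15)/2] and disc(K) = d = -15.
Since gcd(7039, -15) = 1 the prime 7039 does not ramify.
Legendre symbol by Euler's criterion: (-15/7039) ≡ (-15)^3519 ≡ 1 (mod 7039), i.e. (-15/7039) = 1.
d is a quadratic residue mod p, hence 7039 splits in O_K.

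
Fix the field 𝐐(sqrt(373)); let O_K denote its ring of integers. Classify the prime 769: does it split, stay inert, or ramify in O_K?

p is inert

d = 373 ≡ 1 (mod 4), so O_K = ℤ[(1+√373)/2] and disc(K) = d = 373.
disc(K) = 373 is not divisible by 769; 769 is unramified.
Legendre symbol by Euler's criterion: (373/769) ≡ 373^384 ≡ 768 (mod 769), i.e. (373/769) = -1.
Legendre symbol -1 ⇒ 769 is inert.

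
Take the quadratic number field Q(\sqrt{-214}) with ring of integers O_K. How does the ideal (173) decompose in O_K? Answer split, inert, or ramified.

Since -214 ≢ 1 mod 4, the ring of integers is ℤ[√-214] with discriminant 4·(-214) = -856.
Since gcd(173, -856) = 1 the prime 173 does not ramify.
Legendre symbol by Euler's criterion: (-214/173) ≡ (-214)^86 ≡ 1 (mod 173), i.e. (-214/173) = 1.
Legendre symbol 1 ⇒ 173 is split.

split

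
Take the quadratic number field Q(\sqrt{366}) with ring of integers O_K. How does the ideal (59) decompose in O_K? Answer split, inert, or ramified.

splits completely

366 mod 4 = 2, hence disc K = 4·366 = 1464 and O_K = ℤ[√366].
59 ∤ 1464, so 59 is unramified.
Compute (366/59) via Euler: 12^((59-1)/2) mod 59 = 1, so (366/59) = 1.
d is a quadratic residue mod p, hence 59 splits in O_K.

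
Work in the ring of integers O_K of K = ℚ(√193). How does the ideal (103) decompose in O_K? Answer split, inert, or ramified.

193 mod 4 = 1, hence disc K = 193 and O_K = ℤ[(1+√193)/2].
Since gcd(103, 193) = 1 the prime 103 does not ramify.
Legendre symbol by Euler's criterion: (193/103) ≡ 193^51 ≡ 102 (mod 103), i.e. (193/103) = -1.
d is a non-residue mod p, hence 103 remains inert in O_K.

103 remains inert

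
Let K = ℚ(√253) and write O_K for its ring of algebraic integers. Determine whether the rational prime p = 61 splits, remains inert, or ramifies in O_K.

split

253 mod 4 = 1, hence disc K = 253 and O_K = ℤ[(1+√253)/2].
61 ∤ 253, so 61 is unramified.
(253/61) = 9^30 mod 61 = 1, giving Legendre symbol 1.
Legendre symbol 1 ⇒ 61 is split.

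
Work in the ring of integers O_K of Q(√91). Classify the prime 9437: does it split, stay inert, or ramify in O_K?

split

d = 91 ≡ 3 (mod 4), so O_K = ℤ[√91] and disc(K) = 4d = 364.
9437 ∤ 364, so 9437 is unramified.
Legendre symbol by Euler's criterion: (91/9437) ≡ 91^4718 ≡ 1 (mod 9437), i.e. (91/9437) = 1.
Legendre symbol 1 ⇒ 9437 is split.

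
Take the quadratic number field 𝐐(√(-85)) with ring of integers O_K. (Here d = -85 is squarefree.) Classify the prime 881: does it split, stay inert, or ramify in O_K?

Since -85 ≢ 1 mod 4, the ring of integers is ℤ[√-85] with discriminant 4·(-85) = -340.
881 ∤ -340, so 881 is unramified.
Compute (-85/881) via Euler: 796^((881-1)/2) mod 881 = 880, so (-85/881) = -1.
d is a non-residue mod p, hence 881 remains inert in O_K.

p is inert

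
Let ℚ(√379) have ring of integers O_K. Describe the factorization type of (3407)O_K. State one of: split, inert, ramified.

d = 379 ≡ 3 (mod 4), so O_K = ℤ[√379] and disc(K) = 4d = 1516.
Since gcd(3407, 1516) = 1 the prime 3407 does not ramify.
Compute (379/3407) via Euler: 379^((3407-1)/2) mod 3407 = 1, so (379/3407) = 1.
d is a quadratic residue mod p, hence 3407 splits in O_K.

p splits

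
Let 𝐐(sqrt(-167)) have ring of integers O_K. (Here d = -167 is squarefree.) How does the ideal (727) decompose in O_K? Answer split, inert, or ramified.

Since -167 ≡ 1 mod 4, the ring of integers is ℤ[(1+√-167)/2] with discriminant -167.
disc(K) = -167 is not divisible by 727; 727 is unramified.
Legendre symbol by Euler's criterion: (-167/727) ≡ (-167)^363 ≡ 726 (mod 727), i.e. (-167/727) = -1.
(-167/727) = -1, so 727 is inert.

p is inert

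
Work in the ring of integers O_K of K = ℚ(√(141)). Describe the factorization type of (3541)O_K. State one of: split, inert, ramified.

split — (3541) = 𝔭₁𝔭₂ with 𝔭₁ ≠ 𝔭₂

141 mod 4 = 1, hence disc K = 141 and O_K = ℤ[(1+√141)/2].
disc(K) = 141 is not divisible by 3541; 3541 is unramified.
Compute (141/3541) via Euler: 141^((3541-1)/2) mod 3541 = 1, so (141/3541) = 1.
(141/3541) = 1, so 3541 splits.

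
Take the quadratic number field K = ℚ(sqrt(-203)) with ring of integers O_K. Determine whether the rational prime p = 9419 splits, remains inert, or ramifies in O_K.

d = -203 ≡ 1 (mod 4), so O_K = ℤ[(1+√-203)/2] and disc(K) = d = -203.
Since gcd(9419, -203) = 1 the prime 9419 does not ramify.
(-203/9419) = 9216^4709 mod 9419 = 1, giving Legendre symbol 1.
d is a quadratic residue mod p, hence 9419 splits in O_K.

split — (9419) = 𝔭₁𝔭₂ with 𝔭₁ ≠ 𝔭₂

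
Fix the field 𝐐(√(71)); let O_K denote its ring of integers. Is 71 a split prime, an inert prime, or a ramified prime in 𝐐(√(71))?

ramifies in O_K

d = 71 ≡ 3 (mod 4), so O_K = ℤ[√71] and disc(K) = 4d = 284.
Ramification test: 71 | 284. The prime 71 ramifies in K.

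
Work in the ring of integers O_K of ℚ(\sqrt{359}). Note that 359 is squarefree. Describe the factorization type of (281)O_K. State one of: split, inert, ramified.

d = 359 ≡ 3 (mod 4), so O_K = ℤ[√359] and disc(K) = 4d = 1436.
281 ∤ 1436, so 281 is unramified.
Legendre symbol by Euler's criterion: (359/281) ≡ 359^140 ≡ 1 (mod 281), i.e. (359/281) = 1.
(359/281) = 1, so 281 splits.

p splits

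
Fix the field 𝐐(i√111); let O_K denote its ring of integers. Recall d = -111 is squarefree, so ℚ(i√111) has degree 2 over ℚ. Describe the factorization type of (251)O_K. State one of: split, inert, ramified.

-111 mod 4 = 1, hence disc K = -111 and O_K = ℤ[(1+√-111)/2].
disc(K) = -111 is not divisible by 251; 251 is unramified.
Euler's criterion: (-111)^125 mod 251 = 1. Thus (-111|251) = 1.
Legendre symbol 1 ⇒ 251 is split.

split — (251) = 𝔭₁𝔭₂ with 𝔭₁ ≠ 𝔭₂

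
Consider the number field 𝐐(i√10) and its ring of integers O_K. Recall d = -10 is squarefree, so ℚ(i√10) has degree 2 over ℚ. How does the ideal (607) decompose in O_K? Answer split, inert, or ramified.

-10 mod 4 = 2, hence disc K = 4·(-10) = -40 and O_K = ℤ[√-10].
Since gcd(607, -40) = 1 the prime 607 does not ramify.
(-10/607) = 597^303 mod 607 = 1, giving Legendre symbol 1.
Legendre symbol 1 ⇒ 607 is split.

split — (607) = 𝔭₁𝔭₂ with 𝔭₁ ≠ 𝔭₂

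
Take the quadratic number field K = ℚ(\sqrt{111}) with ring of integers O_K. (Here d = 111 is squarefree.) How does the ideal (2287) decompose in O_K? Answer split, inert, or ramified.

111 mod 4 = 3, hence disc K = 4·111 = 444 and O_K = ℤ[√111].
Since gcd(2287, 444) = 1 the prime 2287 does not ramify.
Compute (111/2287) via Euler: 111^((2287-1)/2) mod 2287 = 2286, so (111/2287) = -1.
(111/2287) = -1, so 2287 is inert.

remains prime (inert)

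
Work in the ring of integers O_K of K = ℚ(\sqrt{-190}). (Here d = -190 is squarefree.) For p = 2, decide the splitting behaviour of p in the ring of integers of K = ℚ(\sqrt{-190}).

2 is ramified

-190 mod 4 = 2, hence disc K = 4·(-190) = -760 and O_K = ℤ[√-190].
2 divides disc(K) = -760, so 2 ramifies.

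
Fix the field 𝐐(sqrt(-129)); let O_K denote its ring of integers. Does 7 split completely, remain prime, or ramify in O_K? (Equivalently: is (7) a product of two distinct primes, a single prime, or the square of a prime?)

split — (7) = 𝔭₁𝔭₂ with 𝔭₁ ≠ 𝔭₂

-129 mod 4 = 3, hence disc K = 4·(-129) = -516 and O_K = ℤ[√-129].
7 ∤ -516, so 7 is unramified.
Euler's criterion: (-129)^3 mod 7 = 1. Thus (-129|7) = 1.
Legendre symbol 1 ⇒ 7 is split.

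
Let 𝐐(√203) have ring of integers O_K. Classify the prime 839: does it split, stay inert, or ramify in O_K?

remains prime (inert)

Since 203 ≢ 1 mod 4, the ring of integers is ℤ[√203] with discriminant 4·203 = 812.
839 ∤ 812, so 839 is unramified.
Compute (203/839) via Euler: 203^((839-1)/2) mod 839 = 838, so (203/839) = -1.
(203/839) = -1, so 839 is inert.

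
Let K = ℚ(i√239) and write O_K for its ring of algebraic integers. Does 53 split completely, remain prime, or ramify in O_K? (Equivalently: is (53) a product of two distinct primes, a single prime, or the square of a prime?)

Since -239 ≡ 1 mod 4, the ring of integers is ℤ[(1+√-239)/2] with discriminant -239.
Since gcd(53, -239) = 1 the prime 53 does not ramify.
Legendre symbol by Euler's criterion: (-239/53) ≡ (-239)^26 ≡ 52 (mod 53), i.e. (-239/53) = -1.
Legendre symbol -1 ⇒ 53 is inert.

53 remains inert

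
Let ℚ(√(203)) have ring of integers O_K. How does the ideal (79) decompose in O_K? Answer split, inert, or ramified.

79 splits in O_K

d = 203 ≡ 3 (mod 4), so O_K = ℤ[√203] and disc(K) = 4d = 812.
79 ∤ 812, so 79 is unramified.
Legendre symbol by Euler's criterion: (203/79) ≡ 203^39 ≡ 1 (mod 79), i.e. (203/79) = 1.
Legendre symbol 1 ⇒ 79 is split.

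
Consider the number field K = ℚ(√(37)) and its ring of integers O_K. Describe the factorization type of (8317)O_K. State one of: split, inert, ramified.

8317 remains inert

d = 37 ≡ 1 (mod 4), so O_K = ℤ[(1+√37)/2] and disc(K) = d = 37.
Since gcd(8317, 37) = 1 the prime 8317 does not ramify.
Euler's criterion: 37^4158 mod 8317 = 8316. Thus (37|8317) = -1.
(37/8317) = -1, so 8317 is inert.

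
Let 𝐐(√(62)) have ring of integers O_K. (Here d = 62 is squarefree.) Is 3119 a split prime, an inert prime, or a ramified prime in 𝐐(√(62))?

Since 62 ≢ 1 mod 4, the ring of integers is ℤ[√62] with discriminant 4·62 = 248.
3119 ∤ 248, so 3119 is unramified.
Euler's criterion: 62^1559 mod 3119 = 3118. Thus (62|3119) = -1.
d is a non-residue mod p, hence 3119 remains inert in O_K.

3119 remains inert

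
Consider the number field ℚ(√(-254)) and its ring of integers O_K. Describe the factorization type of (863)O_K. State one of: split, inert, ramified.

inert — (863) stays prime in O_K

d = -254 ≡ 2 (mod 4), so O_K = ℤ[√-254] and disc(K) = 4d = -1016.
Since gcd(863, -1016) = 1 the prime 863 does not ramify.
Euler's criterion: (-254)^431 mod 863 = 862. Thus (-254|863) = -1.
d is a non-residue mod p, hence 863 remains inert in O_K.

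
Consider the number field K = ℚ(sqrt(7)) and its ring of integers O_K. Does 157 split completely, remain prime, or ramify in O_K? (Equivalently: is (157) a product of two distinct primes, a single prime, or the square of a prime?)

remains prime (inert)

Since 7 ≢ 1 mod 4, the ring of integers is ℤ[√7] with discriminant 4·7 = 28.
Since gcd(157, 28) = 1 the prime 157 does not ramify.
Compute (7/157) via Euler: 7^((157-1)/2) mod 157 = 156, so (7/157) = -1.
Legendre symbol -1 ⇒ 157 is inert.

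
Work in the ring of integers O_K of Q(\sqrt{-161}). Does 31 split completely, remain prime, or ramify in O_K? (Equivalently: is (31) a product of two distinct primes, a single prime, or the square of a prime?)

-161 mod 4 = 3, hence disc K = 4·(-161) = -644 and O_K = ℤ[√-161].
Since gcd(31, -644) = 1 the prime 31 does not ramify.
(-161/31) = 25^15 mod 31 = 1, giving Legendre symbol 1.
Legendre symbol 1 ⇒ 31 is split.

split — (31) = 𝔭₁𝔭₂ with 𝔭₁ ≠ 𝔭₂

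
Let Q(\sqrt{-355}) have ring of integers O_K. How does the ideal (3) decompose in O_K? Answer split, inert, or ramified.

-355 mod 4 = 1, hence disc K = -355 and O_K = ℤ[(1+√-355)/2].
disc(K) = -355 is not divisible by 3; 3 is unramified.
Compute (-355/3) via Euler: 2^((3-1)/2) mod 3 = 2, so (-355/3) = -1.
Legendre symbol -1 ⇒ 3 is inert.

remains prime (inert)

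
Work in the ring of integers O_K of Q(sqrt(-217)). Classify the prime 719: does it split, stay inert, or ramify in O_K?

inert — (719) stays prime in O_K

d = -217 ≡ 3 (mod 4), so O_K = ℤ[√-217] and disc(K) = 4d = -868.
Since gcd(719, -868) = 1 the prime 719 does not ramify.
(-217/719) = 502^359 mod 719 = 718, giving Legendre symbol -1.
(-217/719) = -1, so 719 is inert.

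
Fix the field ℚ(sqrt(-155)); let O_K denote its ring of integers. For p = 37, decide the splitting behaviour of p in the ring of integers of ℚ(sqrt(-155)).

-155 mod 4 = 1, hence disc K = -155 and O_K = ℤ[(1+√-155)/2].
37 ∤ -155, so 37 is unramified.
Legendre symbol by Euler's criterion: (-155/37) ≡ (-155)^18 ≡ 1 (mod 37), i.e. (-155/37) = 1.
Legendre symbol 1 ⇒ 37 is split.

37 splits in O_K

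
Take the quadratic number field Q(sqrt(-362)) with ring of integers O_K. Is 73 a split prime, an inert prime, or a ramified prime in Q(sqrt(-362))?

split — (73) = 𝔭₁𝔭₂ with 𝔭₁ ≠ 𝔭₂

d = -362 ≡ 2 (mod 4), so O_K = ℤ[√-362] and disc(K) = 4d = -1448.
disc(K) = -1448 is not divisible by 73; 73 is unramified.
(-362/73) = 3^36 mod 73 = 1, giving Legendre symbol 1.
(-362/73) = 1, so 73 splits.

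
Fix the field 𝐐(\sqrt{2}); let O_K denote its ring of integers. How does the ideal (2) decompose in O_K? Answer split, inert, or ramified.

ramified

d = 2 ≡ 2 (mod 4), so O_K = ℤ[√2] and disc(K) = 4d = 8.
Ramification test: 2 | 8. The prime 2 ramifies in K.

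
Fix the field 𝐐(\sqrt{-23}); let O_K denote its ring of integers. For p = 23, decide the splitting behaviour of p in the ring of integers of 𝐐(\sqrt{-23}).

ramifies in O_K

-23 mod 4 = 1, hence disc K = -23 and O_K = ℤ[(1+√-23)/2].
23 divides disc(K) = -23, so 23 ramifies.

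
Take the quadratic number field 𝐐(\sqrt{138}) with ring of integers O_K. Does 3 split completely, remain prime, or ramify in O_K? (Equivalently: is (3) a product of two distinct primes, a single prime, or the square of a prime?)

Since 138 ≢ 1 mod 4, the ring of integers is ℤ[√138] with discriminant 4·138 = 552.
disc(K) = 552 = 3·184, so p = 3 is ramified.

3 is ramified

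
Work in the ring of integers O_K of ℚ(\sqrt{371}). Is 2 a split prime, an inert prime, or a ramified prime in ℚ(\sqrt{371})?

d = 371 ≡ 3 (mod 4), so O_K = ℤ[√371] and disc(K) = 4d = 1484.
disc(K) = 1484 = 2·742, so p = 2 is ramified.

2 is ramified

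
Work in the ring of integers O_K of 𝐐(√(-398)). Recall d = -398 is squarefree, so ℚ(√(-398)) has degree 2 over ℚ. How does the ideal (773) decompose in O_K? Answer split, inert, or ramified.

Since -398 ≢ 1 mod 4, the ring of integers is ℤ[√-398] with discriminant 4·(-398) = -1592.
disc(K) = -1592 is not divisible by 773; 773 is unramified.
Legendre symbol by Euler's criterion: (-398/773) ≡ (-398)^386 ≡ 1 (mod 773), i.e. (-398/773) = 1.
(-398/773) = 1, so 773 splits.

773 splits in O_K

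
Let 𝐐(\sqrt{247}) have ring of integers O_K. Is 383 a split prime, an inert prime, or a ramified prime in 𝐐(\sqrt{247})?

p is inert

Since 247 ≢ 1 mod 4, the ring of integers is ℤ[√247] with discriminant 4·247 = 988.
383 ∤ 988, so 383 is unramified.
Euler's criterion: 247^191 mod 383 = 382. Thus (247|383) = -1.
Legendre symbol -1 ⇒ 383 is inert.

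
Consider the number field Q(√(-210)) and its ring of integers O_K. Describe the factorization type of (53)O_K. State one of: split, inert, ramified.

d = -210 ≡ 2 (mod 4), so O_K = ℤ[√-210] and disc(K) = 4d = -840.
53 ∤ -840, so 53 is unramified.
Compute (-210/53) via Euler: 2^((53-1)/2) mod 53 = 52, so (-210/53) = -1.
(-210/53) = -1, so 53 is inert.

remains prime (inert)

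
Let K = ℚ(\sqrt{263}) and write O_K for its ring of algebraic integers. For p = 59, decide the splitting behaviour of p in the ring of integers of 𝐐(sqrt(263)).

59 splits in O_K

Since 263 ≢ 1 mod 4, the ring of integers is ℤ[√263] with discriminant 4·263 = 1052.
disc(K) = 1052 is not divisible by 59; 59 is unramified.
Euler's criterion: 263^29 mod 59 = 1. Thus (263|59) = 1.
Legendre symbol 1 ⇒ 59 is split.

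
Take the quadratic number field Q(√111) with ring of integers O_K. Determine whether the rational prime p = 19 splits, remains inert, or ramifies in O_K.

Since 111 ≢ 1 mod 4, the ring of integers is ℤ[√111] with discriminant 4·111 = 444.
19 ∤ 444, so 19 is unramified.
(111/19) = 16^9 mod 19 = 1, giving Legendre symbol 1.
(111/19) = 1, so 19 splits.

split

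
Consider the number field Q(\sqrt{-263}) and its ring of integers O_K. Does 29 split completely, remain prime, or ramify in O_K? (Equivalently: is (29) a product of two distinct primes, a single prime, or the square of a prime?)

29 remains inert

d = -263 ≡ 1 (mod 4), so O_K = ℤ[(1+√-263)/2] and disc(K) = d = -263.
29 ∤ -263, so 29 is unramified.
Euler's criterion: (-263)^14 mod 29 = 28. Thus (-263|29) = -1.
Legendre symbol -1 ⇒ 29 is inert.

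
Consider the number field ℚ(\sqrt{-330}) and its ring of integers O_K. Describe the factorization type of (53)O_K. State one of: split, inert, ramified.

d = -330 ≡ 2 (mod 4), so O_K = ℤ[√-330] and disc(K) = 4d = -1320.
disc(K) = -1320 is not divisible by 53; 53 is unramified.
Euler's criterion: (-330)^26 mod 53 = 52. Thus (-330|53) = -1.
Legendre symbol -1 ⇒ 53 is inert.

inert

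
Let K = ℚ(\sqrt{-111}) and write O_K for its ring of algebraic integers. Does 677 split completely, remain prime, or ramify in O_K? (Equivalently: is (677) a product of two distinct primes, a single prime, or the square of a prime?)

p is inert

-111 mod 4 = 1, hence disc K = -111 and O_K = ℤ[(1+√-111)/2].
disc(K) = -111 is not divisible by 677; 677 is unramified.
Compute (-111/677) via Euler: 566^((677-1)/2) mod 677 = 676, so (-111/677) = -1.
d is a non-residue mod p, hence 677 remains inert in O_K.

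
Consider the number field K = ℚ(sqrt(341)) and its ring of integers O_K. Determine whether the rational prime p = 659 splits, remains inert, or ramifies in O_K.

inert — (659) stays prime in O_K

341 mod 4 = 1, hence disc K = 341 and O_K = ℤ[(1+√341)/2].
disc(K) = 341 is not divisible by 659; 659 is unramified.
Compute (341/659) via Euler: 341^((659-1)/2) mod 659 = 658, so (341/659) = -1.
Legendre symbol -1 ⇒ 659 is inert.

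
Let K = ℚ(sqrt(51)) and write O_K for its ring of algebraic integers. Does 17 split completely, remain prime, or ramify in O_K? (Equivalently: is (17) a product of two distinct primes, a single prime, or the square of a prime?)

p ramifies

d = 51 ≡ 3 (mod 4), so O_K = ℤ[√51] and disc(K) = 4d = 204.
17 divides disc(K) = 204, so 17 ramifies.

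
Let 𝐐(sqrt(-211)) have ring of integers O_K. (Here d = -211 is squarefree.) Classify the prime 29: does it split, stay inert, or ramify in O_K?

inert

Since -211 ≡ 1 mod 4, the ring of integers is ℤ[(1+√-211)/2] with discriminant -211.
Since gcd(29, -211) = 1 the prime 29 does not ramify.
Compute (-211/29) via Euler: 21^((29-1)/2) mod 29 = 28, so (-211/29) = -1.
Legendre symbol -1 ⇒ 29 is inert.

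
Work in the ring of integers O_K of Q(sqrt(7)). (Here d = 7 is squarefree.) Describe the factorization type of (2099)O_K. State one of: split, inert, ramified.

d = 7 ≡ 3 (mod 4), so O_K = ℤ[√7] and disc(K) = 4d = 28.
2099 ∤ 28, so 2099 is unramified.
(7/2099) = 7^1049 mod 2099 = 1, giving Legendre symbol 1.
d is a quadratic residue mod p, hence 2099 splits in O_K.

splits completely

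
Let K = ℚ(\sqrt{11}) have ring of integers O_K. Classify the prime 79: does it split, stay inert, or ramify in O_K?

11 mod 4 = 3, hence disc K = 4·11 = 44 and O_K = ℤ[√11].
79 ∤ 44, so 79 is unramified.
Legendre symbol by Euler's criterion: (11/79) ≡ 11^39 ≡ 1 (mod 79), i.e. (11/79) = 1.
Legendre symbol 1 ⇒ 79 is split.

79 splits in O_K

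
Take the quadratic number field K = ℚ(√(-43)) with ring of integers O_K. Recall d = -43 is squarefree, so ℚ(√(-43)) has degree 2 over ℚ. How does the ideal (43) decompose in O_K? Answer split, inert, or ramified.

ramifies in O_K

-43 mod 4 = 1, hence disc K = -43 and O_K = ℤ[(1+√-43)/2].
43 divides disc(K) = -43, so 43 ramifies.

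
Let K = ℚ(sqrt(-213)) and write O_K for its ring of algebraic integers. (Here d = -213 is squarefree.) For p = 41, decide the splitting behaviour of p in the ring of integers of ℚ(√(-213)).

p splits

d = -213 ≡ 3 (mod 4), so O_K = ℤ[√-213] and disc(K) = 4d = -852.
disc(K) = -852 is not divisible by 41; 41 is unramified.
Compute (-213/41) via Euler: 33^((41-1)/2) mod 41 = 1, so (-213/41) = 1.
d is a quadratic residue mod p, hence 41 splits in O_K.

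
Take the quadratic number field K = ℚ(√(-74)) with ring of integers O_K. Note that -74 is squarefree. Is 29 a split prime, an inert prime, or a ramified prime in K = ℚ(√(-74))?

splits completely

d = -74 ≡ 2 (mod 4), so O_K = ℤ[√-74] and disc(K) = 4d = -296.
Since gcd(29, -296) = 1 the prime 29 does not ramify.
(-74/29) = 13^14 mod 29 = 1, giving Legendre symbol 1.
(-74/29) = 1, so 29 splits.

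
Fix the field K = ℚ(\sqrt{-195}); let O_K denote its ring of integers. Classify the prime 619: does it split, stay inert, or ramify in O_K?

d = -195 ≡ 1 (mod 4), so O_K = ℤ[(1+√-195)/2] and disc(K) = d = -195.
619 ∤ -195, so 619 is unramified.
Legendre symbol by Euler's criterion: (-195/619) ≡ (-195)^309 ≡ 618 (mod 619), i.e. (-195/619) = -1.
(-195/619) = -1, so 619 is inert.

inert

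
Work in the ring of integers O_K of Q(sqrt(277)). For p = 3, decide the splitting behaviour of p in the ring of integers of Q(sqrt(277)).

split — (3) = 𝔭₁𝔭₂ with 𝔭₁ ≠ 𝔭₂

Since 277 ≡ 1 mod 4, the ring of integers is ℤ[(1+√277)/2] with discriminant 277.
Since gcd(3, 277) = 1 the prime 3 does not ramify.
(277/3) = 1^1 mod 3 = 1, giving Legendre symbol 1.
d is a quadratic residue mod p, hence 3 splits in O_K.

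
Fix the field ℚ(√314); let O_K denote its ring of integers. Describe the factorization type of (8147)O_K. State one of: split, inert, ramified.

remains prime (inert)

d = 314 ≡ 2 (mod 4), so O_K = ℤ[√314] and disc(K) = 4d = 1256.
Since gcd(8147, 1256) = 1 the prime 8147 does not ramify.
(314/8147) = 314^4073 mod 8147 = 8146, giving Legendre symbol -1.
(314/8147) = -1, so 8147 is inert.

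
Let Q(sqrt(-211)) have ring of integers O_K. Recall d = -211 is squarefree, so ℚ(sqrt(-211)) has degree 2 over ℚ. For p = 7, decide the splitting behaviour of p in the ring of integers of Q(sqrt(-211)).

-211 mod 4 = 1, hence disc K = -211 and O_K = ℤ[(1+√-211)/2].
disc(K) = -211 is not divisible by 7; 7 is unramified.
Legendre symbol by Euler's criterion: (-211/7) ≡ (-211)^3 ≡ 6 (mod 7), i.e. (-211/7) = -1.
(-211/7) = -1, so 7 is inert.

p is inert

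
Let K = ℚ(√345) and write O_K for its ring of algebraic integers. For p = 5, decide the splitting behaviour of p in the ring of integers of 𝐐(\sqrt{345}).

d = 345 ≡ 1 (mod 4), so O_K = ℤ[(1+√345)/2] and disc(K) = d = 345.
disc(K) = 345 = 5·69, so p = 5 is ramified.

5 is ramified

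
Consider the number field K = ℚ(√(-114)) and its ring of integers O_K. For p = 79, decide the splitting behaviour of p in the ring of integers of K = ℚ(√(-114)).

p splits

Since -114 ≢ 1 mod 4, the ring of integers is ℤ[√-114] with discriminant 4·(-114) = -456.
disc(K) = -456 is not divisible by 79; 79 is unramified.
Compute (-114/79) via Euler: 44^((79-1)/2) mod 79 = 1, so (-114/79) = 1.
(-114/79) = 1, so 79 splits.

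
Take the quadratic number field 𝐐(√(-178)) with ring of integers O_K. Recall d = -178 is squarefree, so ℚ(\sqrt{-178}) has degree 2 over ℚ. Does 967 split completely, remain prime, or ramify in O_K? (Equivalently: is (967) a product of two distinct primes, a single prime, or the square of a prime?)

d = -178 ≡ 2 (mod 4), so O_K = ℤ[√-178] and disc(K) = 4d = -712.
967 ∤ -712, so 967 is unramified.
Legendre symbol by Euler's criterion: (-178/967) ≡ (-178)^483 ≡ 1 (mod 967), i.e. (-178/967) = 1.
(-178/967) = 1, so 967 splits.

splits completely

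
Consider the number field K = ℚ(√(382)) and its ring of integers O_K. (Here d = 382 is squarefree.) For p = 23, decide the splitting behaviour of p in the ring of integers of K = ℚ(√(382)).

382 mod 4 = 2, hence disc K = 4·382 = 1528 and O_K = ℤ[√382].
disc(K) = 1528 is not divisible by 23; 23 is unramified.
Legendre symbol by Euler's criterion: (382/23) ≡ 382^11 ≡ 22 (mod 23), i.e. (382/23) = -1.
d is a non-residue mod p, hence 23 remains inert in O_K.

p is inert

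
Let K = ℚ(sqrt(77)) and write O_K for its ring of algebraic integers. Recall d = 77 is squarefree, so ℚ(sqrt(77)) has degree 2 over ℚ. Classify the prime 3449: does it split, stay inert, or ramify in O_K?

77 mod 4 = 1, hence disc K = 77 and O_K = ℤ[(1+√77)/2].
Since gcd(3449, 77) = 1 the prime 3449 does not ramify.
Euler's criterion: 77^1724 mod 3449 = 1. Thus (77|3449) = 1.
Legendre symbol 1 ⇒ 3449 is split.

splits completely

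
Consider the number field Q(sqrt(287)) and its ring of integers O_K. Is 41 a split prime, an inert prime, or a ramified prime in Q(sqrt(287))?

d = 287 ≡ 3 (mod 4), so O_K = ℤ[√287] and disc(K) = 4d = 1148.
disc(K) = 1148 = 41·28, so p = 41 is ramified.

ramified — (41) = 𝔭²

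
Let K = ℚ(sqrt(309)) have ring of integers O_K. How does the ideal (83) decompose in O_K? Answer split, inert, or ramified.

d = 309 ≡ 1 (mod 4), so O_K = ℤ[(1+√309)/2] and disc(K) = d = 309.
Since gcd(83, 309) = 1 the prime 83 does not ramify.
(309/83) = 60^41 mod 83 = 82, giving Legendre symbol -1.
d is a non-residue mod p, hence 83 remains inert in O_K.

remains prime (inert)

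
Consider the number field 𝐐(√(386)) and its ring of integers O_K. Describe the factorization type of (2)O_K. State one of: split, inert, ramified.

ramifies in O_K

386 mod 4 = 2, hence disc K = 4·386 = 1544 and O_K = ℤ[√386].
Ramification test: 2 | 1544. The prime 2 ramifies in K.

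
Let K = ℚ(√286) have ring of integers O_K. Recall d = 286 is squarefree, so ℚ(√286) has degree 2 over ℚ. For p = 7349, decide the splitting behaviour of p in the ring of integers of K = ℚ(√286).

remains prime (inert)

286 mod 4 = 2, hence disc K = 4·286 = 1144 and O_K = ℤ[√286].
Since gcd(7349, 1144) = 1 the prime 7349 does not ramify.
Euler's criterion: 286^3674 mod 7349 = 7348. Thus (286|7349) = -1.
Legendre symbol -1 ⇒ 7349 is inert.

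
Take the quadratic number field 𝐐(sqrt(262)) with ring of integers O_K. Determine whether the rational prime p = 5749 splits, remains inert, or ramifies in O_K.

split

262 mod 4 = 2, hence disc K = 4·262 = 1048 and O_K = ℤ[√262].
disc(K) = 1048 is not divisible by 5749; 5749 is unramified.
Compute (262/5749) via Euler: 262^((5749-1)/2) mod 5749 = 1, so (262/5749) = 1.
(262/5749) = 1, so 5749 splits.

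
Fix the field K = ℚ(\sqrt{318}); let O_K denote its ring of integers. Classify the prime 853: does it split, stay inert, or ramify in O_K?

853 splits in O_K

Since 318 ≢ 1 mod 4, the ring of integers is ℤ[√318] with discriminant 4·318 = 1272.
disc(K) = 1272 is not divisible by 853; 853 is unramified.
(318/853) = 318^426 mod 853 = 1, giving Legendre symbol 1.
d is a quadratic residue mod p, hence 853 splits in O_K.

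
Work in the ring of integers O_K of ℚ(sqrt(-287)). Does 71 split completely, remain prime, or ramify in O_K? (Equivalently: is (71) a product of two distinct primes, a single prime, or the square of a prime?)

Since -287 ≡ 1 mod 4, the ring of integers is ℤ[(1+√-287)/2] with discriminant -287.
Since gcd(71, -287) = 1 the prime 71 does not ramify.
Euler's criterion: (-287)^35 mod 71 = 70. Thus (-287|71) = -1.
(-287/71) = -1, so 71 is inert.

71 remains inert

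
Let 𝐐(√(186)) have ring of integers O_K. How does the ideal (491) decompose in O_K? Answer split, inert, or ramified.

d = 186 ≡ 2 (mod 4), so O_K = ℤ[√186] and disc(K) = 4d = 744.
491 ∤ 744, so 491 is unramified.
Compute (186/491) via Euler: 186^((491-1)/2) mod 491 = 490, so (186/491) = -1.
d is a non-residue mod p, hence 491 remains inert in O_K.

remains prime (inert)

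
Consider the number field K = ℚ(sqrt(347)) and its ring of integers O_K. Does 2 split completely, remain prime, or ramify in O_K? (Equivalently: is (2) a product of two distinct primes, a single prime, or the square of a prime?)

2 is ramified

d = 347 ≡ 3 (mod 4), so O_K = ℤ[√347] and disc(K) = 4d = 1388.
Ramification test: 2 | 1388. The prime 2 ramifies in K.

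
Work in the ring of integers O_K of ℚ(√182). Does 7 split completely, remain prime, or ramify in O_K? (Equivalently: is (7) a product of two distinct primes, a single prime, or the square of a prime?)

Since 182 ≢ 1 mod 4, the ring of integers is ℤ[√182] with discriminant 4·182 = 728.
disc(K) = 728 = 7·104, so p = 7 is ramified.

ramified — (7) = 𝔭²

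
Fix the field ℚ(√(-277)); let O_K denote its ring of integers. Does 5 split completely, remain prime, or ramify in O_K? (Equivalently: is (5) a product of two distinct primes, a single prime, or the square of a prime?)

d = -277 ≡ 3 (mod 4), so O_K = ℤ[√-277] and disc(K) = 4d = -1108.
disc(K) = -1108 is not divisible by 5; 5 is unramified.
Legendre symbol by Euler's criterion: (-277/5) ≡ (-277)^2 ≡ 4 (mod 5), i.e. (-277/5) = -1.
(-277/5) = -1, so 5 is inert.

p is inert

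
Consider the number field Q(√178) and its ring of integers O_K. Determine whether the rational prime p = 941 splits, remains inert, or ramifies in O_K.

Since 178 ≢ 1 mod 4, the ring of integers is ℤ[√178] with discriminant 4·178 = 712.
941 ∤ 712, so 941 is unramified.
Legendre symbol by Euler's criterion: (178/941) ≡ 178^470 ≡ 1 (mod 941), i.e. (178/941) = 1.
Legendre symbol 1 ⇒ 941 is split.

splits completely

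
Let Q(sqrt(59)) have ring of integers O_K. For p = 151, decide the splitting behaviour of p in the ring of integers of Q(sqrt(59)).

splits completely

59 mod 4 = 3, hence disc K = 4·59 = 236 and O_K = ℤ[√59].
disc(K) = 236 is not divisible by 151; 151 is unramified.
Euler's criterion: 59^75 mod 151 = 1. Thus (59|151) = 1.
(59/151) = 1, so 151 splits.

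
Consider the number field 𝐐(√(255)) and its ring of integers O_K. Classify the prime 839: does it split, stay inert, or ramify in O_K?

Since 255 ≢ 1 mod 4, the ring of integers is ℤ[√255] with discriminant 4·255 = 1020.
839 ∤ 1020, so 839 is unramified.
Euler's criterion: 255^419 mod 839 = 838. Thus (255|839) = -1.
d is a non-residue mod p, hence 839 remains inert in O_K.

inert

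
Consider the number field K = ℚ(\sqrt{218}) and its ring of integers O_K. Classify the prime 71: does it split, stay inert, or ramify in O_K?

split

218 mod 4 = 2, hence disc K = 4·218 = 872 and O_K = ℤ[√218].
71 ∤ 872, so 71 is unramified.
Legendre symbol by Euler's criterion: (218/71) ≡ 218^35 ≡ 1 (mod 71), i.e. (218/71) = 1.
d is a quadratic residue mod p, hence 71 splits in O_K.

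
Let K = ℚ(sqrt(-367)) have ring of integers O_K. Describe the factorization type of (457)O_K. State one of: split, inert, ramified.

remains prime (inert)

Since -367 ≡ 1 mod 4, the ring of integers is ℤ[(1+√-367)/2] with discriminant -367.
457 ∤ -367, so 457 is unramified.
Legendre symbol by Euler's criterion: (-367/457) ≡ (-367)^228 ≡ 456 (mod 457), i.e. (-367/457) = -1.
d is a non-residue mod p, hence 457 remains inert in O_K.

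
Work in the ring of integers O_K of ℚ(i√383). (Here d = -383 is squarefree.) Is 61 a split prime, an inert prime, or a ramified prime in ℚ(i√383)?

inert — (61) stays prime in O_K

Since -383 ≡ 1 mod 4, the ring of integers is ℤ[(1+√-383)/2] with discriminant -383.
61 ∤ -383, so 61 is unramified.
Legendre symbol by Euler's criterion: (-383/61) ≡ (-383)^30 ≡ 60 (mod 61), i.e. (-383/61) = -1.
Legendre symbol -1 ⇒ 61 is inert.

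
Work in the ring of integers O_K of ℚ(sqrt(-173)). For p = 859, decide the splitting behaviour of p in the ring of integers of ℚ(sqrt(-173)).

-173 mod 4 = 3, hence disc K = 4·(-173) = -692 and O_K = ℤ[√-173].
Since gcd(859, -692) = 1 the prime 859 does not ramify.
Compute (-173/859) via Euler: 686^((859-1)/2) mod 859 = 858, so (-173/859) = -1.
Legendre symbol -1 ⇒ 859 is inert.

remains prime (inert)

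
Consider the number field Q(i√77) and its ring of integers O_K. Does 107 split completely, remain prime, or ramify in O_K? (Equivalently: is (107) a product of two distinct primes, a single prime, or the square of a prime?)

Since -77 ≢ 1 mod 4, the ring of integers is ℤ[√-77] with discriminant 4·(-77) = -308.
disc(K) = -308 is not divisible by 107; 107 is unramified.
Legendre symbol by Euler's criterion: (-77/107) ≡ (-77)^53 ≡ 1 (mod 107), i.e. (-77/107) = 1.
(-77/107) = 1, so 107 splits.

split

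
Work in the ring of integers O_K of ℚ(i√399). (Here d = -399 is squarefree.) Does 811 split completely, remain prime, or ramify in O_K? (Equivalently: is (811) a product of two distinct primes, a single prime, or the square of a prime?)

split — (811) = 𝔭₁𝔭₂ with 𝔭₁ ≠ 𝔭₂

d = -399 ≡ 1 (mod 4), so O_K = ℤ[(1+√-399)/2] and disc(K) = d = -399.
disc(K) = -399 is not divisible by 811; 811 is unramified.
Legendre symbol by Euler's criterion: (-399/811) ≡ (-399)^405 ≡ 1 (mod 811), i.e. (-399/811) = 1.
(-399/811) = 1, so 811 splits.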